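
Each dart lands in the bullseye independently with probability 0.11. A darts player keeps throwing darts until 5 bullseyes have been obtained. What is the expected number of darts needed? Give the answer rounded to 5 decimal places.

45.45455

Y = total darts until the fifth success; negative binomial with r=5, p=0.11.
E[Y] = r / p = 5 / 0.11 = 45.4545455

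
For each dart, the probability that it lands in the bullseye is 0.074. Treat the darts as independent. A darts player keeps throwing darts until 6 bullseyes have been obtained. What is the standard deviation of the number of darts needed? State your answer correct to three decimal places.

31.853

Y = total darts until the sixth success; negative binomial with r=6, p=0.074.
SD(Y) = √[r(1−p)/p²] = √(1014.60920) = 31.85293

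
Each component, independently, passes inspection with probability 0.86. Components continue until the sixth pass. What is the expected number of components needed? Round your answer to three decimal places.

Y = total components until the sixth success; negative binomial with r=6, p=0.86.
E[Y] = r / p = 6 / 0.86 = 6.97674

6.977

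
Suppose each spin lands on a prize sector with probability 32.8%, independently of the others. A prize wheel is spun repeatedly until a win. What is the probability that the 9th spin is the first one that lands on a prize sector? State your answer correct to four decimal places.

0.0136

Geometric (trials to first success), p = 0.328.
P(Y = 9) = (1−p)^8 · p = 0.041587 · 0.328 = 0.013640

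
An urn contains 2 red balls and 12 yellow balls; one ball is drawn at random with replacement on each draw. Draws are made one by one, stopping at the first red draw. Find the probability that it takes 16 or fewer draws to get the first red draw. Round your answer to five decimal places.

Y = number of draws to the first success; geometric, p = 0.142857.
P(Y ≤ 16) = 1 − (1−p)^16 = 1 − 0.0848890 = 0.9151110

0.91511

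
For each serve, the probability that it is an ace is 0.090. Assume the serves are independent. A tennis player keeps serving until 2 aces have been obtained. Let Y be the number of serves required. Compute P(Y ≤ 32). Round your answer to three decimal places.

0.796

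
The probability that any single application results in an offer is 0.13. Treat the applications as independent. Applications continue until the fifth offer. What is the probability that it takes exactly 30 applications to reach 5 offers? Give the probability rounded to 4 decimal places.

0.0271

Y = trial on which the fifth success occurs; negative binomial, r=5, p=0.13.
P(Y=30) = C(29,4) · p^5 · (1−p)^25
= 23751 · 3.7129e-05 · 0.03076 = 0.027126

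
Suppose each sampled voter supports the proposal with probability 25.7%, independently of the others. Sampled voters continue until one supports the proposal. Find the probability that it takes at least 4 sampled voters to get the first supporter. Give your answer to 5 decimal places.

Y = number of sampled voters to the first success; geometric, p = 0.257.
P(Y > 3) = P(first 3 all fail) = (1−p)^3 = 0.4101724

0.41017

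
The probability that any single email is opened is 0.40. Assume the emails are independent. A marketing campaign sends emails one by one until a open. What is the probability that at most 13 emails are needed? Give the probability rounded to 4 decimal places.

Y = number of emails to the first success; geometric, p = 0.40.
P(Y ≤ 13) = 1 − (1−p)^13 = 1 − 0.001306 = 0.998694

0.9987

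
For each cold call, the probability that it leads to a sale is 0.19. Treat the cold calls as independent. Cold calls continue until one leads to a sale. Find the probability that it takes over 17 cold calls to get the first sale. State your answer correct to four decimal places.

0.0278

Y = number of cold calls to the first success; geometric, p = 0.19.
P(Y > 17) = P(first 17 all fail) = (1−p)^17 = 0.027813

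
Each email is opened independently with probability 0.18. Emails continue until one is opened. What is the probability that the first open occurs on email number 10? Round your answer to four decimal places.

Geometric (trials to first success), p = 0.18.
P(Y = 10) = (1−p)^9 · p = 0.16762 · 0.18 = 0.030172

0.0302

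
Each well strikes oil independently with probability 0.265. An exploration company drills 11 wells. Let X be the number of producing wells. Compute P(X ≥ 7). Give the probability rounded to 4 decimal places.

0.0106

X ~ Binomial(11, 0.265); P(X ≥ 7) = Σ C(11,k) p^k (1−p)^(11−k) over k:
  k=7: C(11,7)·0.265^7·0.735^4 = 0.008839
  k=8: C(11,8)·0.265^8·0.735^3 = 0.001593
  k=9: C(11,9)·0.265^9·0.735^2 = 0.000191
  k=10: C(11,10)·0.265^10·0.735^1 = 0.000014
  k=11: C(11,11)·0.265^11·0.735^0 = 0.000000
Total = 0.010638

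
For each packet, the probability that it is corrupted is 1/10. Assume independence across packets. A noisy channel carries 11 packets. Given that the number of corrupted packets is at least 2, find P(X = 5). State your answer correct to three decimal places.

X ~ Binomial(11, 0.10). Want P(X=5 | X≥2) = P(X=5) / P(X≥2).
P(X=5) = C(11,5)·0.10^5·0.90^6 = 0.00246
P(X≥2) = 1 − 0.31381 − 0.38355 = 0.30264
Ratio = 0.00246 / 0.30264 = 0.00811

0.008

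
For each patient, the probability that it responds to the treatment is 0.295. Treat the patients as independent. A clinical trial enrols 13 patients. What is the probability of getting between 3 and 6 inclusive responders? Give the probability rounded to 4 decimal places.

0.7290

X ~ Binomial(13, 0.295); P(3 ≤ X ≤ 6) = Σ C(13,k) p^k (1−p)^(13−k) over k:
  k=3: C(13,3)·0.295^3·0.705^10 = 0.222702
  k=4: C(13,4)·0.295^4·0.705^9 = 0.232968
  k=5: C(13,5)·0.295^5·0.705^8 = 0.175469
  k=6: C(13,6)·0.295^6·0.705^7 = 0.097898
Total = 0.729037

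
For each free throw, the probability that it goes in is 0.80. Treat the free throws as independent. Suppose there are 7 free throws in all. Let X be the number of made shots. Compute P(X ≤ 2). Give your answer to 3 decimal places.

0.005

X ~ Binomial(7, 0.80); P(X ≤ 2) = Σ C(7,k) p^k (1−p)^(7−k) over k:
  k=0: C(7,0)·0.80^0·0.20^7 = 0.00001
  k=1: C(7,1)·0.80^1·0.20^6 = 0.00036
  k=2: C(7,2)·0.80^2·0.20^5 = 0.00430
Total = 0.00467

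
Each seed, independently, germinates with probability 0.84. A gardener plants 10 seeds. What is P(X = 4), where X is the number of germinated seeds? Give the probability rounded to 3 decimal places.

0.002

X ~ Binomial(n=10, p=0.84).
P(X=4) = C(10,4) · p^4 · (1−p)^6
= 210 · 0.49787 · 1.6777e-05 = 0.00175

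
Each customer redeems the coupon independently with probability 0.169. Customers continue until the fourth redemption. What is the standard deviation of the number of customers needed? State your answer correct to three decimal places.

10.788

Y = total customers until the fourth success; negative binomial with r=4, p=0.169.
SD(Y) = √[r(1−p)/p²] = √(116.38248) = 10.78807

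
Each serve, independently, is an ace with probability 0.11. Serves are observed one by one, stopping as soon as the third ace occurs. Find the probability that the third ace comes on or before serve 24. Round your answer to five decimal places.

0.50084

Finishing within 24 serves ⇔ at least 3 successes in the first 24. With X ~ Binomial(24, 0.11), P(Y ≤ 24) = 1 − P(X ≤ 2).
  k=0: C(24,0)·0.11^0·0.89^24 = 0.0610043
  k=1: C(24,1)·0.11^1·0.89^23 = 0.1809565
  k=2: C(24,2)·0.11^2·0.89^22 = 0.2572022
1 − 0.4991629 = 0.5008371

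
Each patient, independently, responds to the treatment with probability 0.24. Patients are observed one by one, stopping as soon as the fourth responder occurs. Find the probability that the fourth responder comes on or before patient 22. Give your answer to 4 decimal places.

0.8103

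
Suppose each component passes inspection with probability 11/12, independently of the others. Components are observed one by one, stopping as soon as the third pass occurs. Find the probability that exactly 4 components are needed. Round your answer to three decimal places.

Y = trial on which the third success occurs; negative binomial, r=3, p=0.916667.
P(Y=4) = C(3,2) · p^3 · (1−p)^1
= 3 · 0.77025 · 0.083333 = 0.19256

0.193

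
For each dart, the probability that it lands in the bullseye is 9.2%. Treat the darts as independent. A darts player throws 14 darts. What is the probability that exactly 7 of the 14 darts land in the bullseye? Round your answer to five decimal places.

X ~ Binomial(n=14, p=0.092).
P(X=7) = C(14,7) · p^7 · (1−p)^7
= 3432 · 5.5785e-08 · 0.50886 = 0.0000974

0.00010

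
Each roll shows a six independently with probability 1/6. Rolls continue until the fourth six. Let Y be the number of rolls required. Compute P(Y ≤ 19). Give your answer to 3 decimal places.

0.393

Finishing within 19 rolls ⇔ at least 4 successes in the first 19. With X ~ Binomial(19, 0.166667), P(Y ≤ 19) = 1 − P(X ≤ 3).
  k=0: C(19,0)·0.166667^0·0.833333^19 = 0.03130
  k=1: C(19,1)·0.166667^1·0.833333^18 = 0.11894
  k=2: C(19,2)·0.166667^2·0.833333^17 = 0.21410
  k=3: C(19,3)·0.166667^3·0.833333^16 = 0.24264
1 − 0.60699 = 0.39301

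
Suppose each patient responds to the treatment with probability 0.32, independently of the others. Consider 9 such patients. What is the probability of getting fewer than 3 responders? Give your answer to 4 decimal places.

X ~ Binomial(9, 0.32); P(X ≤ 2) = Σ C(9,k) p^k (1−p)^(9−k) over k:
  k=0: C(9,0)·0.32^0·0.68^9 = 0.031087
  k=1: C(9,1)·0.32^1·0.68^8 = 0.131663
  k=2: C(9,2)·0.32^2·0.68^7 = 0.247836
Total = 0.410586

0.4106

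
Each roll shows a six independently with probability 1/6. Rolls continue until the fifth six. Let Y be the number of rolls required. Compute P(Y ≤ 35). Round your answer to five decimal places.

0.71568

Finishing within 35 rolls ⇔ at least 5 successes in the first 35. With X ~ Binomial(35, 0.166667), P(Y ≤ 35) = 1 − P(X ≤ 4).
  k=0: C(35,0)·0.166667^0·0.833333^35 = 0.0016930
  k=1: C(35,1)·0.166667^1·0.833333^34 = 0.0118510
  k=2: C(35,2)·0.166667^2·0.833333^33 = 0.0402933
  k=3: C(35,3)·0.166667^3·0.833333^32 = 0.0886454
  k=4: C(35,4)·0.166667^4·0.833333^31 = 0.1418326
1 − 0.2843153 = 0.7156847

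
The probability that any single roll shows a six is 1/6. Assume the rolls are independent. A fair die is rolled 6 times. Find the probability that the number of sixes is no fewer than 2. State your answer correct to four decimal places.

0.2632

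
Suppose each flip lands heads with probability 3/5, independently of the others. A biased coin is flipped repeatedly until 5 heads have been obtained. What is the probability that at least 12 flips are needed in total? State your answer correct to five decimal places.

0.09935

Needing more than 11 flips ⇔ fewer than 5 successes in the first 11. With X ~ Binomial(11, 0.60), P(Y > 11) = P(X ≤ 4).
  k=0: C(11,0)·0.60^0·0.40^11 = 0.0000419
  k=1: C(11,1)·0.60^1·0.40^10 = 0.0006921
  k=2: C(11,2)·0.60^2·0.40^9 = 0.0051905
  k=3: C(11,3)·0.60^3·0.40^8 = 0.0233570
  k=4: C(11,4)·0.60^4·0.40^7 = 0.0700711
P(X ≤ 4) = 0.0993526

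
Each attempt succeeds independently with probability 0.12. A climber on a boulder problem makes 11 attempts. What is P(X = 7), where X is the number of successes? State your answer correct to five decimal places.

0.00007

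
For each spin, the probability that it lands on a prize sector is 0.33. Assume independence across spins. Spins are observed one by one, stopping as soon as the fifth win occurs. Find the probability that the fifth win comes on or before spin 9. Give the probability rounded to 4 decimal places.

0.1398

Finishing within 9 spins ⇔ at least 5 successes in the first 9. With X ~ Binomial(9, 0.33), P(Y ≤ 9) = 1 − P(X ≤ 4).
  k=0: C(9,0)·0.33^0·0.67^9 = 0.027207
  k=1: C(9,1)·0.33^1·0.67^8 = 0.120602
  k=2: C(9,2)·0.33^2·0.67^7 = 0.237604
  k=3: C(9,3)·0.33^3·0.67^6 = 0.273067
  k=4: C(9,4)·0.33^4·0.67^5 = 0.201744
1 − 0.860224 = 0.139776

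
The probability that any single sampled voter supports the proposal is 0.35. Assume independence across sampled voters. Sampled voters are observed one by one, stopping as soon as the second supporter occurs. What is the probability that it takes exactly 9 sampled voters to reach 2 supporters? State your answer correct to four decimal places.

Y = trial on which the second success occurs; negative binomial, r=2, p=0.35.
P(Y=9) = C(8,1) · p^2 · (1−p)^7
= 8 · 0.1225 · 0.049022 = 0.048042

0.0480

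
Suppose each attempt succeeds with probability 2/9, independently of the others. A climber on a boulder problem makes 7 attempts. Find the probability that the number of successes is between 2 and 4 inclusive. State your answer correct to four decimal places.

0.4759

X ~ Binomial(7, 0.222222); P(2 ≤ X ≤ 4) = Σ C(7,k) p^k (1−p)^(7−k) over k:
  k=2: C(7,2)·0.222222^2·0.777778^5 = 0.295170
  k=3: C(7,3)·0.222222^3·0.777778^4 = 0.140557
  k=4: C(7,4)·0.222222^4·0.777778^3 = 0.040159
Total = 0.475886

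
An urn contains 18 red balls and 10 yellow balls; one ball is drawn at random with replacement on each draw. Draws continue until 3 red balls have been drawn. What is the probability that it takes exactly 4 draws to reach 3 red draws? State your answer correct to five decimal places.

Y = trial on which the third success occurs; negative binomial, r=3, p=0.642857.
P(Y=4) = C(3,2) · p^3 · (1−p)^1
= 3 · 0.26567 · 0.35714 = 0.2846470

0.28465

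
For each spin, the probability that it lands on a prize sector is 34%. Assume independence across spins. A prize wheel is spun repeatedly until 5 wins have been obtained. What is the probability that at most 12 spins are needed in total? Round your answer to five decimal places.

0.38764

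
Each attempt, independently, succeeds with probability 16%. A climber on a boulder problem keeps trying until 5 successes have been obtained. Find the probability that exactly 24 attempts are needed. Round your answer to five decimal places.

Y = trial on which the fifth success occurs; negative binomial, r=5, p=0.16.
P(Y=24) = C(23,4) · p^5 · (1−p)^19
= 8855 · 0.00010486 · 0.036417 = 0.0338139

0.03381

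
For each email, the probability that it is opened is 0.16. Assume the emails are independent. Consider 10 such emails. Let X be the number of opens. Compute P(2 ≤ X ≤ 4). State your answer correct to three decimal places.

X ~ Binomial(10, 0.16); P(2 ≤ X ≤ 4) = Σ C(10,k) p^k (1−p)^(10−k) over k:
  k=2: C(10,2)·0.16^2·0.84^8 = 0.28555
  k=3: C(10,3)·0.16^3·0.84^7 = 0.14504
  k=4: C(10,4)·0.16^4·0.84^6 = 0.04835
Total = 0.47894

0.479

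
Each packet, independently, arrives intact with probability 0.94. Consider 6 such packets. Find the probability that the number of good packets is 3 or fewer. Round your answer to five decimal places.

X ~ Binomial(6, 0.94); P(X ≤ 3) = Σ C(6,k) p^k (1−p)^(6−k) over k:
  k=0: C(6,0)·0.94^0·0.06^6 = 0.0000000
  k=1: C(6,1)·0.94^1·0.06^5 = 0.0000044
  k=2: C(6,2)·0.94^2·0.06^4 = 0.0001718
  k=3: C(6,3)·0.94^3·0.06^3 = 0.0035881
Total = 0.0037643

0.00376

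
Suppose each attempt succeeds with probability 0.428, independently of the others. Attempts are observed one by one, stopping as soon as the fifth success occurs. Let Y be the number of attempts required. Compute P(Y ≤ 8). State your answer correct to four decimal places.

Finishing within 8 attempts ⇔ at least 5 successes in the first 8. With X ~ Binomial(8, 0.428), P(Y ≤ 8) = 1 − P(X ≤ 4).
  k=0: C(8,0)·0.428^0·0.572^8 = 0.011460
  k=1: C(8,1)·0.428^1·0.572^7 = 0.068597
  k=2: C(8,2)·0.428^2·0.572^6 = 0.179648
  k=3: C(8,3)·0.428^3·0.572^5 = 0.268843
  k=4: C(8,4)·0.428^4·0.572^4 = 0.251453
1 − 0.780001 = 0.219999

0.2200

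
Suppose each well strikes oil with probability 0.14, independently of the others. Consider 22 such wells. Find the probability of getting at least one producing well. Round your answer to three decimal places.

0.964

P(at least one) = 1 − P(none) = 1 − (1 − 0.14)^22
= 1 − 0.03622 = 0.96378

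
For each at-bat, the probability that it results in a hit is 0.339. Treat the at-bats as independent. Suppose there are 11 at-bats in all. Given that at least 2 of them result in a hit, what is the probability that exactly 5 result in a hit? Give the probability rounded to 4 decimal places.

0.1855

X ~ Binomial(11, 0.339). Want P(X=5 | X≥2) = P(X=5) / P(X≥2).
P(X=5) = C(11,5)·0.339^5·0.661^6 = 0.172524
P(X≥2) = 1 − 0.010525 − 0.059375 = 0.930100
Ratio = 0.172524 / 0.930100 = 0.185490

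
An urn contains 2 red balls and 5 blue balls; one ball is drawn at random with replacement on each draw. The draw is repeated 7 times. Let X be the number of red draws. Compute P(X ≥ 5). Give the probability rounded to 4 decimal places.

0.0233

X ~ Binomial(7, 0.285714); P(X ≥ 5) = Σ C(7,k) p^k (1−p)^(7−k) over k:
  k=5: C(7,5)·0.285714^5·0.714286^2 = 0.020400
  k=6: C(7,6)·0.285714^6·0.714286^1 = 0.002720
  k=7: C(7,7)·0.285714^7·0.714286^0 = 0.000155
Total = 0.023275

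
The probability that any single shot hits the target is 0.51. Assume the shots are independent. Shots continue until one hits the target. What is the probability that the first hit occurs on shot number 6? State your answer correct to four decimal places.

Geometric (trials to first success), p = 0.51.
P(Y = 6) = (1−p)^5 · p = 0.028248 · 0.51 = 0.014406

0.0144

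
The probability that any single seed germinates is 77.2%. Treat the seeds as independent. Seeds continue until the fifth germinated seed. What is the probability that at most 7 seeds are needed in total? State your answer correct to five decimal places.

0.80063

Finishing within 7 seeds ⇔ at least 5 successes in the first 7. With X ~ Binomial(7, 0.772), P(Y ≤ 7) = 1 − P(X ≤ 4).
  k=0: C(7,0)·0.772^0·0.228^7 = 0.0000320
  k=1: C(7,1)·0.772^1·0.228^6 = 0.0007591
  k=2: C(7,2)·0.772^2·0.228^5 = 0.0077113
  k=3: C(7,3)·0.772^3·0.228^4 = 0.0435170
  k=4: C(7,4)·0.772^4·0.228^3 = 0.1473472
1 − 0.1993667 = 0.8006333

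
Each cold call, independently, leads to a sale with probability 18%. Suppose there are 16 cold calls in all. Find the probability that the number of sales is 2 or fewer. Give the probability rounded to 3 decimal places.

X ~ Binomial(16, 0.18); P(X ≤ 2) = Σ C(16,k) p^k (1−p)^(16−k) over k:
  k=0: C(16,0)·0.18^0·0.82^16 = 0.04179
  k=1: C(16,1)·0.18^1·0.82^15 = 0.14676
  k=2: C(16,2)·0.18^2·0.82^14 = 0.24161
Total = 0.43016

0.430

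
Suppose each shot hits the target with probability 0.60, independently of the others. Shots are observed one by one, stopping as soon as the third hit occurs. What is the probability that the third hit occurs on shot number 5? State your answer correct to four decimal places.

0.2074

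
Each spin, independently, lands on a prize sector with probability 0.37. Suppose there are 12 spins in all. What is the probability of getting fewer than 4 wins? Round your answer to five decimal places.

X ~ Binomial(12, 0.37); P(X ≤ 3) = Σ C(12,k) p^k (1−p)^(12−k) over k:
  k=0: C(12,0)·0.37^0·0.63^12 = 0.0039092
  k=1: C(12,1)·0.37^1·0.63^11 = 0.0275505
  k=2: C(12,2)·0.37^2·0.63^10 = 0.0889924
  k=3: C(12,3)·0.37^3·0.63^9 = 0.1742179
Total = 0.2946700

0.29467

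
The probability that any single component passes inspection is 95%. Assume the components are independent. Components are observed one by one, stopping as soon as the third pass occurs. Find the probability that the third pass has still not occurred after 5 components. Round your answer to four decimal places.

Needing more than 5 components ⇔ fewer than 3 successes in the first 5. With X ~ Binomial(5, 0.95), P(Y > 5) = P(X ≤ 2).
  k=0: C(5,0)·0.95^0·0.05^5 = 0.000000
  k=1: C(5,1)·0.95^1·0.05^4 = 0.000030
  k=2: C(5,2)·0.95^2·0.05^3 = 0.001128
P(X ≤ 2) = 0.001158

0.0012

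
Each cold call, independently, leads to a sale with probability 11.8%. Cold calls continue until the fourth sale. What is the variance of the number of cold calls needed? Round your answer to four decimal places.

253.3755

Y = total cold calls until the fourth success; negative binomial with r=4, p=0.118.
Var(Y) = r(1−p)/p² = 4·0.882 / 0.118² = 253.375467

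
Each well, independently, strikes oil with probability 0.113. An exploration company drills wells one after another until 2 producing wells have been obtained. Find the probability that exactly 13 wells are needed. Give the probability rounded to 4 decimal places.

0.0410

Y = trial on which the second success occurs; negative binomial, r=2, p=0.113.
P(Y=13) = C(12,1) · p^2 · (1−p)^11
= 12 · 0.012769 · 0.2674 = 0.040973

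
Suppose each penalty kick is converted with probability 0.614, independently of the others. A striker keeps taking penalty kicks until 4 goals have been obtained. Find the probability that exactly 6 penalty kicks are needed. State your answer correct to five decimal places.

0.21176

Y = trial on which the fourth success occurs; negative binomial, r=4, p=0.614.
P(Y=6) = C(5,3) · p^4 · (1−p)^2
= 10 · 0.14213 · 0.149 = 0.2117620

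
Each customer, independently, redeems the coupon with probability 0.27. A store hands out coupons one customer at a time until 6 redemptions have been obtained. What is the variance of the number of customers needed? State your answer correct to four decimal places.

60.0823

Y = total customers until the sixth success; negative binomial with r=6, p=0.27.
Var(Y) = r(1−p)/p² = 6·0.73 / 0.27² = 60.082305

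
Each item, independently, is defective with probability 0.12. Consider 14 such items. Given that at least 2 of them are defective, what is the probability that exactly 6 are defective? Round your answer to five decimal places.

X ~ Binomial(14, 0.12). Want P(X=6 | X≥2) = P(X=6) / P(X≥2).
P(X=6) = C(14,6)·0.12^6·0.88^8 = 0.0032248
P(X≥2) = 1 − 0.1670157 − 0.3188482 = 0.5141360
Ratio = 0.0032248 / 0.5141360 = 0.0062723

0.00627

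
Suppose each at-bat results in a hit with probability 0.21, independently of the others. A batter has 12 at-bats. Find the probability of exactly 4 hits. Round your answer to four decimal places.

X ~ Binomial(n=12, p=0.21).
P(X=4) = C(12,4) · p^4 · (1−p)^8
= 495 · 0.0019448 · 0.15171 = 0.146049

0.1460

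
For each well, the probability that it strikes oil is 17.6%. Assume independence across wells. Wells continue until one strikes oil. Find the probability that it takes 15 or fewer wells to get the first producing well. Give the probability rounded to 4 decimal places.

Y = number of wells to the first success; geometric, p = 0.176.
P(Y ≤ 15) = 1 − (1−p)^15 = 1 − 0.054816 = 0.945184

0.9452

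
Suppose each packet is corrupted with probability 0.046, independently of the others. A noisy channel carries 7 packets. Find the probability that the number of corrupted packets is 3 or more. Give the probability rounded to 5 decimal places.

0.00296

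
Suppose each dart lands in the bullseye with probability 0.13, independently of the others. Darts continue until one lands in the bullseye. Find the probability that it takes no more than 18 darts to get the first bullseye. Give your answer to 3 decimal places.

Y = number of darts to the first success; geometric, p = 0.13.
P(Y ≤ 18) = 1 − (1−p)^18 = 1 − 0.08154 = 0.91846

0.918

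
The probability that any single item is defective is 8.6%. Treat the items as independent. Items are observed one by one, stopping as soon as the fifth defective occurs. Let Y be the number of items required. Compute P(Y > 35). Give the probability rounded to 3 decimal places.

0.821

Needing more than 35 items ⇔ fewer than 5 successes in the first 35. With X ~ Binomial(35, 0.086), P(Y > 35) = P(X ≤ 4).
  k=0: C(35,0)·0.086^0·0.914^35 = 0.04297
  k=1: C(35,1)·0.086^1·0.914^34 = 0.14149
  k=2: C(35,2)·0.086^2·0.914^33 = 0.22633
  k=3: C(35,3)·0.086^3·0.914^32 = 0.23425
  k=4: C(35,4)·0.086^4·0.914^31 = 0.17633
P(X ≤ 4) = 0.82137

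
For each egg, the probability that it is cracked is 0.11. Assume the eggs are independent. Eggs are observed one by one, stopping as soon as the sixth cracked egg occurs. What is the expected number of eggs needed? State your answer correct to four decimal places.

54.5455

Y = total eggs until the sixth success; negative binomial with r=6, p=0.11.
E[Y] = r / p = 6 / 0.11 = 54.545455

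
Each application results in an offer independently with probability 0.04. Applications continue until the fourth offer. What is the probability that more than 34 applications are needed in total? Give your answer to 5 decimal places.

Needing more than 34 applications ⇔ fewer than 4 successes in the first 34. With X ~ Binomial(34, 0.04), P(Y > 34) = P(X ≤ 3).
  k=0: C(34,0)·0.04^0·0.96^34 = 0.2495870
  k=1: C(34,1)·0.04^1·0.96^33 = 0.3535816
  k=2: C(34,2)·0.04^2·0.96^32 = 0.2430873
  k=3: C(34,3)·0.04^3·0.96^31 = 0.1080388
P(X ≤ 3) = 0.9542947

0.95429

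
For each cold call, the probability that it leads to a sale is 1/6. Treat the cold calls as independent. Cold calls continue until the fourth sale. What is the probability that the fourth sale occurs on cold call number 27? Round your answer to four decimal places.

0.0303

Y = trial on which the fourth success occurs; negative binomial, r=4, p=0.166667.
P(Y=27) = C(26,3) · p^4 · (1−p)^23
= 2600 · 0.0007716 · 0.015095 = 0.030283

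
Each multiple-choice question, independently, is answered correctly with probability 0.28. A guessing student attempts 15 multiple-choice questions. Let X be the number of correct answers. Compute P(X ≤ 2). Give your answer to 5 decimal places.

X ~ Binomial(15, 0.28); P(X ≤ 2) = Σ C(15,k) p^k (1−p)^(15−k) over k:
  k=0: C(15,0)·0.28^0·0.72^15 = 0.0072442
  k=1: C(15,1)·0.28^1·0.72^14 = 0.0422575
  k=2: C(15,2)·0.28^2·0.72^13 = 0.1150344
Total = 0.1645361

0.16454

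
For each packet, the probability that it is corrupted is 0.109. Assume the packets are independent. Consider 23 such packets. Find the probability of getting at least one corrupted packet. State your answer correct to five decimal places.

P(at least one) = 1 − P(none) = 1 − (1 − 0.109)^23
= 1 − 0.0703375 = 0.9296625

0.92966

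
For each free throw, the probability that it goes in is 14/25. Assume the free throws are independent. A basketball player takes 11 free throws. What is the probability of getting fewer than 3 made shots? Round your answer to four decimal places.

0.0125

X ~ Binomial(11, 0.56); P(X ≤ 2) = Σ C(11,k) p^k (1−p)^(11−k) over k:
  k=0: C(11,0)·0.56^0·0.44^11 = 0.000120
  k=1: C(11,1)·0.56^1·0.44^10 = 0.001675
  k=2: C(11,2)·0.56^2·0.44^9 = 0.010661
Total = 0.012456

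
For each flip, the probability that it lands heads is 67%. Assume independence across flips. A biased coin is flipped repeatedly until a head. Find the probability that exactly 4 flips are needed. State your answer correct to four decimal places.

0.0241

Geometric (trials to first success), p = 0.67.
P(Y = 4) = (1−p)^3 · p = 0.035937 · 0.67 = 0.024078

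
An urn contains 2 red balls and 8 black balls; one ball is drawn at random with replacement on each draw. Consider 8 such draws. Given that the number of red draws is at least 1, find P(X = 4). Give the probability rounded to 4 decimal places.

0.0551

X ~ Binomial(8, 0.20). Want P(X=4 | X≥1) = P(X=4) / P(X≥1).
P(X=4) = C(8,4)·0.20^4·0.80^4 = 0.045875
P(X≥1) = 1 − 0.167772 = 0.832228
Ratio = 0.045875 / 0.832228 = 0.055123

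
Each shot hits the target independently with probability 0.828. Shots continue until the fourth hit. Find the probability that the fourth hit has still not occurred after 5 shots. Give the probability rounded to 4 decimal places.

0.2066

Needing more than 5 shots ⇔ fewer than 4 successes in the first 5. With X ~ Binomial(5, 0.828), P(Y > 5) = P(X ≤ 3).
  k=0: C(5,0)·0.828^0·0.172^5 = 0.000151
  k=1: C(5,1)·0.828^1·0.172^4 = 0.003623
  k=2: C(5,2)·0.828^2·0.172^3 = 0.034886
  k=3: C(5,3)·0.828^3·0.172^2 = 0.167938
P(X ≤ 3) = 0.206597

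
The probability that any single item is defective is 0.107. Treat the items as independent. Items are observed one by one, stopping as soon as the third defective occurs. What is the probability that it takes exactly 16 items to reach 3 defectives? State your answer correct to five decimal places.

0.02954

Y = trial on which the third success occurs; negative binomial, r=3, p=0.107.
P(Y=16) = C(15,2) · p^3 · (1−p)^13
= 105 · 0.001225 · 0.22965 = 0.0295399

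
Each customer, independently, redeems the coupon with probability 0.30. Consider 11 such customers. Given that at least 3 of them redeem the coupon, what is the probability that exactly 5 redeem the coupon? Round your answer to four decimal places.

X ~ Binomial(11, 0.30). Want P(X=5 | X≥3) = P(X=5) / P(X≥3).
P(X=5) = C(11,5)·0.30^5·0.70^6 = 0.132080
P(X≥3) = 1 − 0.019773 − 0.093217 − 0.199750 = 0.687260
Ratio = 0.132080 / 0.687260 = 0.192183

0.1922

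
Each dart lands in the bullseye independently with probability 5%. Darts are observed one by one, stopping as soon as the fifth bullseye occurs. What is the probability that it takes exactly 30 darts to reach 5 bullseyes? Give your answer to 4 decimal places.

Y = trial on which the fifth success occurs; negative binomial, r=5, p=0.05.
P(Y=30) = C(29,4) · p^5 · (1−p)^25
= 23751 · 3.125e-07 · 0.27739 = 0.002059

0.0021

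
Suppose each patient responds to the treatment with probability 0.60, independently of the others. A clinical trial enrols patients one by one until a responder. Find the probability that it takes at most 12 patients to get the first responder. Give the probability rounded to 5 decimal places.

Y = number of patients to the first success; geometric, p = 0.60.
P(Y ≤ 12) = 1 − (1−p)^12 = 1 − 0.0000168 = 0.9999832

0.99998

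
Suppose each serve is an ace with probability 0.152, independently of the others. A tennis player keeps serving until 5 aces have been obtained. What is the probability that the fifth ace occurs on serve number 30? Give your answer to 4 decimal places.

0.0312

Y = trial on which the fifth success occurs; negative binomial, r=5, p=0.152.
P(Y=30) = C(29,4) · p^5 · (1−p)^25
= 23751 · 8.1137e-05 · 0.016214 = 0.031246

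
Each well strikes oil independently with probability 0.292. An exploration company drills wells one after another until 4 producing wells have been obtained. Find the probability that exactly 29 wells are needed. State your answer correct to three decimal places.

0.004

Y = trial on which the fourth success occurs; negative binomial, r=4, p=0.292.
P(Y=29) = C(28,3) · p^4 · (1−p)^25
= 3276 · 0.0072699 · 0.00017817 = 0.00424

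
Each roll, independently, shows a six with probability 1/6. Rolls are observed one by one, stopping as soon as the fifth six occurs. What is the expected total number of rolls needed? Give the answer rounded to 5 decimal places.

Y = total rolls until the fifth success; negative binomial with r=5, p=0.166667.
E[Y] = r / p = 5 / 0.166667 = 30.0000000

30.00000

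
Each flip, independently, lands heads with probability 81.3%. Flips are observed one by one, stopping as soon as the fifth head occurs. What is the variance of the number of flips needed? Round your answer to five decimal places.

1.41459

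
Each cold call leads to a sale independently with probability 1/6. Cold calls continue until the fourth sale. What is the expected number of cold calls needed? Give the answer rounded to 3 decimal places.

Y = total cold calls until the fourth success; negative binomial with r=4, p=0.166667.
E[Y] = r / p = 4 / 0.166667 = 24.00000

24.000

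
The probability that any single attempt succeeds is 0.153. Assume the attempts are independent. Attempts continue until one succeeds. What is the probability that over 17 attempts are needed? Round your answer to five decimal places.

0.05943

Y = number of attempts to the first success; geometric, p = 0.153.
P(Y > 17) = P(first 17 all fail) = (1−p)^17 = 0.0594317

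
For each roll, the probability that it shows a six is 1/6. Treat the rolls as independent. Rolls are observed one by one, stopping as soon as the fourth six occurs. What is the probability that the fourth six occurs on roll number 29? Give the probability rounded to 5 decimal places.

0.02650

Y = trial on which the fourth success occurs; negative binomial, r=4, p=0.166667.
P(Y=29) = C(28,3) · p^4 · (1−p)^25
= 3276 · 0.0007716 · 0.010483 = 0.0264977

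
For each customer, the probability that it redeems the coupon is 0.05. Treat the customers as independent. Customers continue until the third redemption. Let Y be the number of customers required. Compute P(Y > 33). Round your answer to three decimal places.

0.773

Needing more than 33 customers ⇔ fewer than 3 successes in the first 33. With X ~ Binomial(33, 0.05), P(Y > 33) = P(X ≤ 2).
  k=0: C(33,0)·0.05^0·0.95^33 = 0.18403
  k=1: C(33,1)·0.05^1·0.95^32 = 0.31962
  k=2: C(33,2)·0.05^2·0.95^31 = 0.26916
P(X ≤ 2) = 0.77281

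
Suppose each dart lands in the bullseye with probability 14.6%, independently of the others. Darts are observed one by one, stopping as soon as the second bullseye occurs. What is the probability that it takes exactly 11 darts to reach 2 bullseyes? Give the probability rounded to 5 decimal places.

0.05150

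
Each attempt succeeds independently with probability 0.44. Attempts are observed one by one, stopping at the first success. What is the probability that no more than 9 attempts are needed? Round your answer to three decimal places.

Y = number of attempts to the first success; geometric, p = 0.44.
P(Y ≤ 9) = 1 − (1−p)^9 = 1 − 0.00542 = 0.99458

0.995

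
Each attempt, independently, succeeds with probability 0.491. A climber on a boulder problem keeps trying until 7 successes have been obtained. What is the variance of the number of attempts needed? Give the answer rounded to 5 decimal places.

14.77927

Y = total attempts until the seventh success; negative binomial with r=7, p=0.491.
Var(Y) = r(1−p)/p² = 7·0.509 / 0.491² = 14.7792651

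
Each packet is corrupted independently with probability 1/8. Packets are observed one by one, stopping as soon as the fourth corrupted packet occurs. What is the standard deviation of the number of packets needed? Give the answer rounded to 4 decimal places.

14.9666

Y = total packets until the fourth success; negative binomial with r=4, p=0.125.
SD(Y) = √[r(1−p)/p²] = √(224.000000) = 14.966630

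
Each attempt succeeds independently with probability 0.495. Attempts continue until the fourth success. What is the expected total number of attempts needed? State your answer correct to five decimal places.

Y = total attempts until the fourth success; negative binomial with r=4, p=0.495.
E[Y] = r / p = 4 / 0.495 = 8.0808081

8.08081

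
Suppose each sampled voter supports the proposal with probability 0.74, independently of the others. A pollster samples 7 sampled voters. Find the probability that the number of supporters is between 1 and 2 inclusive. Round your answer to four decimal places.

X ~ Binomial(7, 0.74); P(1 ≤ X ≤ 2) = Σ C(7,k) p^k (1−p)^(7−k) over k:
  k=1: C(7,1)·0.74^1·0.26^6 = 0.001600
  k=2: C(7,2)·0.74^2·0.26^5 = 0.013663
Total = 0.015263

0.0153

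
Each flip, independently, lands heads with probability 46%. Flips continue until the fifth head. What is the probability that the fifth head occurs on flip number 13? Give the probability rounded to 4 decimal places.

Y = trial on which the fifth success occurs; negative binomial, r=5, p=0.46.
P(Y=13) = C(12,4) · p^5 · (1−p)^8
= 495 · 0.020596 · 0.0072302 = 0.073713

0.0737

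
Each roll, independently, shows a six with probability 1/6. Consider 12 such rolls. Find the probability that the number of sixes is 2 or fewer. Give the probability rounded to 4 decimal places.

X ~ Binomial(12, 0.166667); P(X ≤ 2) = Σ C(12,k) p^k (1−p)^(12−k) over k:
  k=0: C(12,0)·0.166667^0·0.833333^12 = 0.112157
  k=1: C(12,1)·0.166667^1·0.833333^11 = 0.269176
  k=2: C(12,2)·0.166667^2·0.833333^10 = 0.296094
Total = 0.677426

0.6774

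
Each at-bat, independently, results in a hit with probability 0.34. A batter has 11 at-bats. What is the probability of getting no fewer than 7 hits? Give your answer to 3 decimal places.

0.043

X ~ Binomial(11, 0.34); P(X ≥ 7) = Σ C(11,k) p^k (1−p)^(11−k) over k:
  k=7: C(11,7)·0.34^7·0.66^4 = 0.03289
  k=8: C(11,8)·0.34^8·0.66^3 = 0.00847
  k=9: C(11,9)·0.34^9·0.66^2 = 0.00145
  k=10: C(11,10)·0.34^10·0.66^1 = 0.00015
  k=11: C(11,11)·0.34^11·0.66^0 = 0.00001
Total = 0.04297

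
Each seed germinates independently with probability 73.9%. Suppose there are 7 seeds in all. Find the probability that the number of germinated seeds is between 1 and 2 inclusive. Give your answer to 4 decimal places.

X ~ Binomial(7, 0.739); P(1 ≤ X ≤ 2) = Σ C(7,k) p^k (1−p)^(7−k) over k:
  k=1: C(7,1)·0.739^1·0.261^6 = 0.001635
  k=2: C(7,2)·0.739^2·0.261^5 = 0.013890
Total = 0.015526

0.0155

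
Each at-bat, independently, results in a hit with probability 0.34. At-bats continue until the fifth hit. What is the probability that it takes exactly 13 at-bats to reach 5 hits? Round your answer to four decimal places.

0.0810

Y = trial on which the fifth success occurs; negative binomial, r=5, p=0.34.
P(Y=13) = C(12,4) · p^5 · (1−p)^8
= 495 · 0.0045435 · 0.036004 = 0.080975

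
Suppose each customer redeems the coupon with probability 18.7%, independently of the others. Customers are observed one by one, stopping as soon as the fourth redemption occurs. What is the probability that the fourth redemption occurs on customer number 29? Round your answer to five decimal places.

0.02265

Y = trial on which the fourth success occurs; negative binomial, r=4, p=0.187.
P(Y=29) = C(28,3) · p^4 · (1−p)^25
= 3276 · 0.0012228 · 0.0056528 = 0.0226451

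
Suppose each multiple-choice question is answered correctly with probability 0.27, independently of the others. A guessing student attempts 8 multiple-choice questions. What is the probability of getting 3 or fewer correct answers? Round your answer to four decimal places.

X ~ Binomial(8, 0.27); P(X ≤ 3) = Σ C(8,k) p^k (1−p)^(8−k) over k:
  k=0: C(8,0)·0.27^0·0.73^8 = 0.080646
  k=1: C(8,1)·0.27^1·0.73^7 = 0.238624
  k=2: C(8,2)·0.27^2·0.73^6 = 0.308903
  k=3: C(8,3)·0.27^3·0.73^5 = 0.228504
Total = 0.856677

0.8567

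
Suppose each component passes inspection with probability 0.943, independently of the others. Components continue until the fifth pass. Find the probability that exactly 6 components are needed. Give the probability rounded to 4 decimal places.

0.2125

Y = trial on which the fifth success occurs; negative binomial, r=5, p=0.943.
P(Y=6) = C(5,4) · p^5 · (1−p)^1
= 5 · 0.74569 · 0.057 = 0.212522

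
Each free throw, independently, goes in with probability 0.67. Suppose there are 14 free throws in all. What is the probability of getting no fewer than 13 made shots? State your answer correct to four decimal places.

0.0290

X ~ Binomial(14, 0.67); P(X ≥ 13) = Σ C(14,k) p^k (1−p)^(14−k) over k:
  k=13: C(14,13)·0.67^13·0.33^1 = 0.025329
  k=14: C(14,14)·0.67^14·0.33^0 = 0.003673
Total = 0.029002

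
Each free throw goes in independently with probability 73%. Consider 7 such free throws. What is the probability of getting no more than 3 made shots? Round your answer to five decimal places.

0.09050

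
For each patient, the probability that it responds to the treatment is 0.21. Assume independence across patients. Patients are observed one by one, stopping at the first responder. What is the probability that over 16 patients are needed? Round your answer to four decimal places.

0.0230

Y = number of patients to the first success; geometric, p = 0.21.
P(Y > 16) = P(first 16 all fail) = (1−p)^16 = 0.023016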